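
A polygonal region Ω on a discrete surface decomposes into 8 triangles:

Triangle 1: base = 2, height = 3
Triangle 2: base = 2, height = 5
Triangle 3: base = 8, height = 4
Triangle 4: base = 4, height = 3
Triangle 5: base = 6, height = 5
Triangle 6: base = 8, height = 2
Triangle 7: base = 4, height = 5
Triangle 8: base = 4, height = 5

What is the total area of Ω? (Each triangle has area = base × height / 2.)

(1/2)×2×3 + (1/2)×2×5 + (1/2)×8×4 + (1/2)×4×3 + (1/2)×6×5 + (1/2)×8×2 + (1/2)×4×5 + (1/2)×4×5 = 73.0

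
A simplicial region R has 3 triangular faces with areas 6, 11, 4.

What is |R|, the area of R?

6 + 11 + 4 = 21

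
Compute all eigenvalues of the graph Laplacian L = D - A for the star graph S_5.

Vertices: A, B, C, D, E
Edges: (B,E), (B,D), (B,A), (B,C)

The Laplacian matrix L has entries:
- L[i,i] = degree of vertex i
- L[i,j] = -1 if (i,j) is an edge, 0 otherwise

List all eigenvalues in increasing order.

The star S_5 is the complete bipartite graph K_{1,4} (one hub of degree 4, 4 leaves of degree 1). The Laplacian spectrum of K_{p,q} is 0, p (multiplicity q−1), q (multiplicity p−1), p+q. With p = 1, q = 4: 0 once, 1 with multiplicity 3, and 5 once. (Check: trace L = sum of degrees = 8 = 3·1 + 5.)
Laplacian eigenvalues (increasing order): [0.0, 1.0, 1.0, 1.0, 5.0]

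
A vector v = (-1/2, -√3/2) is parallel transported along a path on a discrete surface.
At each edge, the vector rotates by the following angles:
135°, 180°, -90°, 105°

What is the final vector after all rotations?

Total rotation: 135° + 180° + (-90°) + 105° = 330° ≡ -30° (mod 360°). Final vector: (-0.8660, -0.5000)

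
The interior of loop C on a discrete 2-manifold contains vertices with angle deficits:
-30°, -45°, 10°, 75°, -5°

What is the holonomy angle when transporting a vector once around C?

Holonomy = total enclosed curvature = (-30°) + (-45°) + 10° + 75° + (-5°) = 5°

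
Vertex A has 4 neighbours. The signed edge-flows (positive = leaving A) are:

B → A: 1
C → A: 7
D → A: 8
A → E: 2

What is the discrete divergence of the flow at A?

Divergence = sum of outgoing flows = (-1) + (-7) + (-8) + 2 = -14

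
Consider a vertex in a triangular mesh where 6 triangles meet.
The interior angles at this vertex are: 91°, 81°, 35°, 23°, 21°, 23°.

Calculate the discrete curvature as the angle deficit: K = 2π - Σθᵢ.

Sum of angles = 274°. K = 360° - 274° = 86° = 43π/90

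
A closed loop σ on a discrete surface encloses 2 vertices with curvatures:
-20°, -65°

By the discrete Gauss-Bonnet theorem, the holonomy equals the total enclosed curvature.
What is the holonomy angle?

Holonomy = total enclosed curvature = (-20°) + (-65°) = -85°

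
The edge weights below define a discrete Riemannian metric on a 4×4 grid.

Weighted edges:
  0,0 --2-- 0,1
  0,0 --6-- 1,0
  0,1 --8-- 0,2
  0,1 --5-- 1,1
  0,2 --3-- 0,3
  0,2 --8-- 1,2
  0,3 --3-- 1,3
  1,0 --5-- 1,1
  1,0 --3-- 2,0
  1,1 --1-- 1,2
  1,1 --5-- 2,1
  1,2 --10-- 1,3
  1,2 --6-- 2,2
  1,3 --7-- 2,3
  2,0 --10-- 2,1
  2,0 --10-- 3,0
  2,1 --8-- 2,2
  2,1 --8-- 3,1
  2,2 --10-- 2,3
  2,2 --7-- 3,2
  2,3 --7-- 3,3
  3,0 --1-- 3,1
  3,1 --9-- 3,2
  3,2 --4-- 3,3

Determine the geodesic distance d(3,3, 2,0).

Shortest path: 3,3 → 3,2 → 3,1 → 3,0 → 2,0, total weight = 24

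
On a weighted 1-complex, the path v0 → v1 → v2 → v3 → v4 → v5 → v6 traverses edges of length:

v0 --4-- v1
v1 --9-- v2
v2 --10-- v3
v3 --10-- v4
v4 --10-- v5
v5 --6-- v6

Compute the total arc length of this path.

Arc length = 4 + 9 + 10 + 10 + 10 + 6 = 49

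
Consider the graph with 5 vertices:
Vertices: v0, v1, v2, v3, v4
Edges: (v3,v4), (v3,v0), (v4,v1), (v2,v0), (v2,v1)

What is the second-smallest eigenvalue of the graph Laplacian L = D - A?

Degrees: deg(v0) = 2, deg(v1) = 2, deg(v2) = 2, deg(v3) = 2, deg(v4) = 2.
L = D − A with rows/columns ordered (v0, v1, v2, v3, v4):
  [ 2,  0, -1, -1,  0]
  [ 0,  2, -1,  0, -1]
  [-1, -1,  2,  0,  0]
  [-1,  0,  0,  2, -1]
  [ 0, -1,  0, -1,  2]
Characteristic polynomial: det(λI − L) = λ(λ² − 5λ + 5)².
Roots: λ = 0; (λ² − 5λ + 5) = 0 ⇒ λ = (5 ± √5)/2 ≈ 1.382, 3.618 (multiplicity 2).
(Check: the roots sum (with multiplicity) to 10, matching trace L = Σdeg = 2·5 = 10.)
Laplacian eigenvalues: [0.0, 1.382, 1.382, 3.618, 3.618]. Algebraic connectivity (smallest non-zero eigenvalue) = 1.382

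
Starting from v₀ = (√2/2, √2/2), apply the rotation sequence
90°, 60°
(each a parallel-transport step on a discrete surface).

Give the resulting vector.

Total rotation: 90° + 60° = 150°. Final vector: (-0.9659, -0.2588)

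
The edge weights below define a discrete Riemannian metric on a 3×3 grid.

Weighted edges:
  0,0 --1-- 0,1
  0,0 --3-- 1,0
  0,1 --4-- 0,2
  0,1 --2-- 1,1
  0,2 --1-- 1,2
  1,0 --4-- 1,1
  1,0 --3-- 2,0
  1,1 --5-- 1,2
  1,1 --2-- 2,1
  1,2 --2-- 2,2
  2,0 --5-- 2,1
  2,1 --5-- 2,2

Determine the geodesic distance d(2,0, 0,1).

Shortest path: 2,0 → 1,0 → 0,0 → 0,1, total weight = 7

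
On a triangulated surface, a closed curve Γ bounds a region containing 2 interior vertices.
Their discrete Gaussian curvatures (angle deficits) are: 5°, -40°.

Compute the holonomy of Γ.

Holonomy = total enclosed curvature = 5° + (-40°) = -35°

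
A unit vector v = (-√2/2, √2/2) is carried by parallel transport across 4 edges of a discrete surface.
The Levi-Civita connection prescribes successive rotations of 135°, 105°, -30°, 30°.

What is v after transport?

Total rotation: 135° + 105° + (-30°) + 30° = 240° ≡ -120° (mod 360°). Final vector: (0.9659, 0.2588)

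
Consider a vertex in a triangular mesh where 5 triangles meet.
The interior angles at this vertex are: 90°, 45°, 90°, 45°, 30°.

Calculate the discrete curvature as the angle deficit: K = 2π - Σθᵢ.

Sum of angles = 300°. K = 360° - 300° = 60° = π/3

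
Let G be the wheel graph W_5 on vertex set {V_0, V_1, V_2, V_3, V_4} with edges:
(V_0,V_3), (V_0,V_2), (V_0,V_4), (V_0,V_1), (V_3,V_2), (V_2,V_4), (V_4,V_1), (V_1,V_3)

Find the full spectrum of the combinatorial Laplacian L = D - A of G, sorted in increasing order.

The wheel W_5 is the join K_1 ∨ C_4 (a hub joined to every vertex of a cycle of length 4). For a join G ∨ H (G on p vertices, H on q vertices) the Laplacian spectrum is 0, p+q, the eigenvalues of L(G) other than one 0 each shifted by +q, and the eigenvalues of L(H) other than one 0 each shifted by +p. With G = K_1 (p = 1, nothing left after dropping its 0) and H = C_4 (q = 4, eigenvalues 2 − 2cos(2πk/4), k = 0, …, 3; drop k = 0), the spectrum of W_5 is 0, 5, and 1 + (2 − 2cos(2πk/4)) = 3 − 2cos(2πk/4) for k = 1, …, 3:
k=1: 3 − 2cos(π/2) = 3.0; k=2: 3 − 2cos(π) = 5.0; k=3: 3 − 2cos(3π/2) = 3.0.
Laplacian eigenvalues (increasing order): [0.0, 3.0, 3.0, 5.0, 5.0]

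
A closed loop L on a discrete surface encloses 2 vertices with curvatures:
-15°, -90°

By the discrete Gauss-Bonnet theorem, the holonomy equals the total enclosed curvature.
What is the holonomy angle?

Holonomy = total enclosed curvature = (-15°) + (-90°) = -105°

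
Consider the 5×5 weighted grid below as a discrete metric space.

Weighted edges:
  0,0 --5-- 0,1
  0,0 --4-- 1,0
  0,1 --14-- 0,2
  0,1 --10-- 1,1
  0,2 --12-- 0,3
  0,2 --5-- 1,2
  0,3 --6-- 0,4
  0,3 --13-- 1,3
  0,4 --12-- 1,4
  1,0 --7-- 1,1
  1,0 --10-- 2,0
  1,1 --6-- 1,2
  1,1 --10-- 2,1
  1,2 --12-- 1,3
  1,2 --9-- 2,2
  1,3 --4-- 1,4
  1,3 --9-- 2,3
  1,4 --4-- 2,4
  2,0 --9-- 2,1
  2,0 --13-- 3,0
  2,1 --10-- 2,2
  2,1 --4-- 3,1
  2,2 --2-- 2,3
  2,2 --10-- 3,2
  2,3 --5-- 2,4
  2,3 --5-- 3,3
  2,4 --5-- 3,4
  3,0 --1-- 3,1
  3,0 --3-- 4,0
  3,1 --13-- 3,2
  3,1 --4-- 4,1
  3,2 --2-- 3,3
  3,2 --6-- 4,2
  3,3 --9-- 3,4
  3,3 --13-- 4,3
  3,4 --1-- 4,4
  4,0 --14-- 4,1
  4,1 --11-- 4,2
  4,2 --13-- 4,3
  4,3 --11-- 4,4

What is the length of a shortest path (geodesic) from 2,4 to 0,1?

Shortest path: 2,4 → 2,3 → 2,2 → 1,2 → 1,1 → 0,1, total weight = 32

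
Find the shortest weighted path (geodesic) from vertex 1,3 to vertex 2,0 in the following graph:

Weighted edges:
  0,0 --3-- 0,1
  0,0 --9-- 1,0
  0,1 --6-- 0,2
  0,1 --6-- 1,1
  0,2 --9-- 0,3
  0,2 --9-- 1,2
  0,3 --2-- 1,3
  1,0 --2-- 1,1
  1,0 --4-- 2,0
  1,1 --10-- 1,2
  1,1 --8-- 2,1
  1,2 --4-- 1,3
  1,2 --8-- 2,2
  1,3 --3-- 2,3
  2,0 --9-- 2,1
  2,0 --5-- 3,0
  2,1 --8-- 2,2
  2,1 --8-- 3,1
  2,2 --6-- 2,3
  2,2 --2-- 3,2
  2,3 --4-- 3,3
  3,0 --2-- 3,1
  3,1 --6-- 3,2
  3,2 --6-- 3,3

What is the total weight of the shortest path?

Shortest path: 1,3 → 1,2 → 1,1 → 1,0 → 2,0, total weight = 20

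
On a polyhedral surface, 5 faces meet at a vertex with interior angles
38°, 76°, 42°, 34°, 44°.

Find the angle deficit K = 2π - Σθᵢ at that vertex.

Sum of angles = 234°. K = 360° - 234° = 126° = 7π/10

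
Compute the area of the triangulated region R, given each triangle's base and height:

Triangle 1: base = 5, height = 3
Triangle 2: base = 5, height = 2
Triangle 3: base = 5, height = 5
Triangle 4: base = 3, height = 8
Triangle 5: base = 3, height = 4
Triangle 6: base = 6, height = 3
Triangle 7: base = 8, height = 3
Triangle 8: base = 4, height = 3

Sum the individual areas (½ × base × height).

(1/2)×5×3 + (1/2)×5×2 + (1/2)×5×5 + (1/2)×3×8 + (1/2)×3×4 + (1/2)×6×3 + (1/2)×8×3 + (1/2)×4×3 = 70.0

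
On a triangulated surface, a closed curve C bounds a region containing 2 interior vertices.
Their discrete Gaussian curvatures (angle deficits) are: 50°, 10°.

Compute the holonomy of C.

Holonomy = total enclosed curvature = 50° + 10° = 60°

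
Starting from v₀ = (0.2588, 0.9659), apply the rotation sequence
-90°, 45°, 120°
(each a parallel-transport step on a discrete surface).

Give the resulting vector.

Total rotation: (-90°) + 45° + 120° = 75°. Final vector: (-0.8660, 0.5000)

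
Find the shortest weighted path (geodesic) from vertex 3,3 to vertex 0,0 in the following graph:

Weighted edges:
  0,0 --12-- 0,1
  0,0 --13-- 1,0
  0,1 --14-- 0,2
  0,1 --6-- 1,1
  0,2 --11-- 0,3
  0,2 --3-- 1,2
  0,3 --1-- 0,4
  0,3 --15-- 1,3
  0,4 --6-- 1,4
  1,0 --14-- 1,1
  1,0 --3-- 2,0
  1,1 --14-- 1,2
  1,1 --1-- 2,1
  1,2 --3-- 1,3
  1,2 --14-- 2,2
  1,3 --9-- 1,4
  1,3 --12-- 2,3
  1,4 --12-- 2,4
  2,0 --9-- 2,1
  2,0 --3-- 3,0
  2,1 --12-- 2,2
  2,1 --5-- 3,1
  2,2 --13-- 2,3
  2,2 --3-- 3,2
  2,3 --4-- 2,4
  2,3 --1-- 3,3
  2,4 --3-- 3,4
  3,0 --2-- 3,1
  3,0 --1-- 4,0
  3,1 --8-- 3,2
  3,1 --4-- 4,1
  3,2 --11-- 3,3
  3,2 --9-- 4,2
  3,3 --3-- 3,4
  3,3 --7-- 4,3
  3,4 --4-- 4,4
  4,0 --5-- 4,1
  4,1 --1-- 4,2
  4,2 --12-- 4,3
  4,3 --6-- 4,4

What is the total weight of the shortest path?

Shortest path: 3,3 → 3,2 → 3,1 → 3,0 → 2,0 → 1,0 → 0,0, total weight = 40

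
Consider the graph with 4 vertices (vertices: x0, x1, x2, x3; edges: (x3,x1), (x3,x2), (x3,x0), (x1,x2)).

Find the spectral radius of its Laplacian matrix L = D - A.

Degrees: deg(x0) = 1, deg(x1) = 2, deg(x2) = 2, deg(x3) = 3.
L = D − A with rows/columns ordered (x0, x1, x2, x3):
  [ 1,  0,  0, -1]
  [ 0,  2, -1, -1]
  [ 0, -1,  2, -1]
  [-1, -1, -1,  3]
Characteristic polynomial: det(λI − L) = λ(λ − 1)(λ − 3)(λ − 4).
Roots: λ = 0; (λ − 1) = 0 ⇒ λ = 1; (λ − 3) = 0 ⇒ λ = 3; (λ − 4) = 0 ⇒ λ = 4.
(Check: the roots sum (with multiplicity) to 8, matching trace L = Σdeg = 2·4 = 8.)
Laplacian eigenvalues: [0.0, 1.0, 3.0, 4.0]. Largest eigenvalue (spectral radius) = 4.0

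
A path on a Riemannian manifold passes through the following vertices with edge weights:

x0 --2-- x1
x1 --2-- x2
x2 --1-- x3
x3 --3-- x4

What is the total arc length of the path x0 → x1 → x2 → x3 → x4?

Arc length = 2 + 2 + 1 + 3 = 8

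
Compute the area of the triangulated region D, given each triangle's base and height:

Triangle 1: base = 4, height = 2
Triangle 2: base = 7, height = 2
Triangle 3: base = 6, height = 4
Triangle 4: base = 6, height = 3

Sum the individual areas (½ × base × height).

(1/2)×4×2 + (1/2)×7×2 + (1/2)×6×4 + (1/2)×6×3 = 32.0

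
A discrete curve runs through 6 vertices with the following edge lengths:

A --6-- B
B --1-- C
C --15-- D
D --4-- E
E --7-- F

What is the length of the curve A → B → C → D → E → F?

Arc length = 6 + 1 + 15 + 4 + 7 = 33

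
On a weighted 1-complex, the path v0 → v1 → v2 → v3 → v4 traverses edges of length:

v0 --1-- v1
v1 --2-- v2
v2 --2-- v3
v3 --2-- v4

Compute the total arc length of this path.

Arc length = 1 + 2 + 2 + 2 = 7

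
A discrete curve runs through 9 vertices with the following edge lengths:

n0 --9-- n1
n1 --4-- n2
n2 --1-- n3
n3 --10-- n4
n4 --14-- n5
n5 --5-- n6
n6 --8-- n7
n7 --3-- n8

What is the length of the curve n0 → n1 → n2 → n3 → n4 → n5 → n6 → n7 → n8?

Arc length = 9 + 4 + 1 + 10 + 14 + 5 + 8 + 3 = 54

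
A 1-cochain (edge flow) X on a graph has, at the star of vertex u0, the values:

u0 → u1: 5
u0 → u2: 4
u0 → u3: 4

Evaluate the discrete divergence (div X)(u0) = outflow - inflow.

Divergence = sum of outgoing flows = 5 + 4 + 4 = 13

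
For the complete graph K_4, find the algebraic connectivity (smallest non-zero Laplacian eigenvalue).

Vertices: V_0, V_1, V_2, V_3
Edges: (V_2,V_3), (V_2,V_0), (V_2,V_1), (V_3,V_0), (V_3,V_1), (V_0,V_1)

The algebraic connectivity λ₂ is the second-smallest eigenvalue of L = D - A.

For the complete graph K_n, L = nI − J (J = all-ones matrix). J has eigenvalues n (once, eigenvector 𝟙) and 0 (multiplicity n−1), so L has eigenvalues 0 (once) and n (multiplicity n−1). Here n = 4: eigenvalue 0 once and 4 with multiplicity 3.
Laplacian eigenvalues: [0.0, 4.0, 4.0, 4.0]. Algebraic connectivity (smallest non-zero eigenvalue) = 4.0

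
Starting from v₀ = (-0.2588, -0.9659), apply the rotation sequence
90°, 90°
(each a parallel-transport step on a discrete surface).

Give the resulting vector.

Total rotation: 90° + 90° = 180°. Final vector: (0.2588, 0.9659)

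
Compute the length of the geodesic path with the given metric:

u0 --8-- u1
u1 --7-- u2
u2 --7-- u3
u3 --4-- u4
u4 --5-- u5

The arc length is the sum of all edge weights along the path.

Arc length = 8 + 7 + 7 + 4 + 5 = 31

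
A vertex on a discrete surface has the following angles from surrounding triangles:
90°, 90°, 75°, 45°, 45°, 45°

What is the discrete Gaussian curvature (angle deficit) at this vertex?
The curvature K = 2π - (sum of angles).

Sum of angles = 390°. K = 360° - 390° = -30°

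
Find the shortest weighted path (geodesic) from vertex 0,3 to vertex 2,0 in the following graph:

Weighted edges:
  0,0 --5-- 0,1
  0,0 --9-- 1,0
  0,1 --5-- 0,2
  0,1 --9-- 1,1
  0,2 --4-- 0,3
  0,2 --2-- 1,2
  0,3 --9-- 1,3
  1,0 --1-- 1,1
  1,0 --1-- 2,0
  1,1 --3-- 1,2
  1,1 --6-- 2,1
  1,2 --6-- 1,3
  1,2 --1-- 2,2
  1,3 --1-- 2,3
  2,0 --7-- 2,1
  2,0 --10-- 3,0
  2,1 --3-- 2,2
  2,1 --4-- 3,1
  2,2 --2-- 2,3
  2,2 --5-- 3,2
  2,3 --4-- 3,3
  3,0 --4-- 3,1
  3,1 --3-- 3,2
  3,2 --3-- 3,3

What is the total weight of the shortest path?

Shortest path: 0,3 → 0,2 → 1,2 → 1,1 → 1,0 → 2,0, total weight = 11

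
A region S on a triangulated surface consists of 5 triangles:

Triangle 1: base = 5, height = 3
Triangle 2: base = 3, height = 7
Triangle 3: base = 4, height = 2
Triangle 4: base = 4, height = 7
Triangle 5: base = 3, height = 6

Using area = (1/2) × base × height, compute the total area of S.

(1/2)×5×3 + (1/2)×3×7 + (1/2)×4×2 + (1/2)×4×7 + (1/2)×3×6 = 45.0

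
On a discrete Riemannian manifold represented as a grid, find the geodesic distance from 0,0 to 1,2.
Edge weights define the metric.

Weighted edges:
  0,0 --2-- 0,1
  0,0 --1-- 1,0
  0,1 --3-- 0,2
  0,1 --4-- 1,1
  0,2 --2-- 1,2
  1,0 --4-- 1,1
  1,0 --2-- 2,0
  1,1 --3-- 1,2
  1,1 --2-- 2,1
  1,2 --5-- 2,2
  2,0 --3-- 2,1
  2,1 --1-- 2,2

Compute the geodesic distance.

Shortest path: 0,0 → 0,1 → 0,2 → 1,2, total weight = 7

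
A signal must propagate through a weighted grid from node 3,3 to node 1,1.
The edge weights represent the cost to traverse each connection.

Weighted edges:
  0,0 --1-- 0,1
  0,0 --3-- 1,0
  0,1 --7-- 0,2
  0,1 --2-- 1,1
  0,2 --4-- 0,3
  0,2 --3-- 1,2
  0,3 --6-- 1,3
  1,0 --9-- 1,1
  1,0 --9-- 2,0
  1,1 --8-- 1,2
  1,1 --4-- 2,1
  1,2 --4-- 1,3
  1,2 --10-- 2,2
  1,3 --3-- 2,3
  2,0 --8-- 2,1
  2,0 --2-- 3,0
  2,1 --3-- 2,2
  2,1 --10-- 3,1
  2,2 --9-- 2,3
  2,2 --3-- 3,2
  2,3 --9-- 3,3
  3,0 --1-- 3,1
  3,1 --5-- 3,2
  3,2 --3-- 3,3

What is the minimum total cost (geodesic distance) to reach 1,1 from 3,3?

Shortest path: 3,3 → 3,2 → 2,2 → 2,1 → 1,1, total weight = 13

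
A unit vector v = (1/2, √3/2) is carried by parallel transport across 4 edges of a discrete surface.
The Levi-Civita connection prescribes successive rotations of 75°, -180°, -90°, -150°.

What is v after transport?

Total rotation: 75° + (-180°) + (-90°) + (-150°) = -345° ≡ 15° (mod 360°). Final vector: (0.2588, 0.9659)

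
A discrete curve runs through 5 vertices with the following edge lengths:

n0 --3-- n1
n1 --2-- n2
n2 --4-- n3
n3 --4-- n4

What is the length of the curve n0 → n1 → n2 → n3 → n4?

Arc length = 3 + 2 + 4 + 4 = 13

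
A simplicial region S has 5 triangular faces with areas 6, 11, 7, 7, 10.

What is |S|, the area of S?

6 + 11 + 7 + 7 + 10 = 41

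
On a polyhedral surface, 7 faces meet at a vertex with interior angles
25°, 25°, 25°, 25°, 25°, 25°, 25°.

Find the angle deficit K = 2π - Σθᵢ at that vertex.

Sum of angles = 175°. K = 360° - 175° = 185°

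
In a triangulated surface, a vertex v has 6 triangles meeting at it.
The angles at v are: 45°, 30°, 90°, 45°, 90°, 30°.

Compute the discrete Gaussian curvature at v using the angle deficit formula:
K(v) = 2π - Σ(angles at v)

Sum of angles = 330°. K = 360° - 330° = 30°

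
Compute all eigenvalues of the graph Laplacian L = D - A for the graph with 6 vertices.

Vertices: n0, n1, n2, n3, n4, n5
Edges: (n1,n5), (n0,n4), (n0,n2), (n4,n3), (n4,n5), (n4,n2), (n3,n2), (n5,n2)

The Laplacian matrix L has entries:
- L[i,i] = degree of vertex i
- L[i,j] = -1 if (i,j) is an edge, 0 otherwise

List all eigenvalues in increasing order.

Degrees: deg(n0) = 2, deg(n1) = 1, deg(n2) = 4, deg(n3) = 2, deg(n4) = 4, deg(n5) = 3.
L = D − A with rows/columns ordered (n0, n1, n2, n3, n4, n5):
  [ 2,  0, -1,  0, -1,  0]
  [ 0,  1,  0,  0,  0, -1]
  [-1,  0,  4, -1, -1, -1]
  [ 0,  0, -1,  2, -1,  0]
  [-1,  0, -1, -1,  4, -1]
  [ 0, -1, -1,  0, -1,  3]
Characteristic polynomial: det(λI − L) = λ(λ² − 6λ + 4)(λ − 2)(λ − 3)(λ − 5).
Roots: λ = 0; (λ² − 6λ + 4) = 0 ⇒ λ = 3 ± √5 ≈ 0.7639, 5.2361; (λ − 2) = 0 ⇒ λ = 2; (λ − 3) = 0 ⇒ λ = 3; (λ − 5) = 0 ⇒ λ = 5.
(Check: the roots sum (with multiplicity) to 16, matching trace L = Σdeg = 2·8 = 16.)
Laplacian eigenvalues (increasing order): [0.0, 0.7639, 2.0, 3.0, 5.0, 5.2361]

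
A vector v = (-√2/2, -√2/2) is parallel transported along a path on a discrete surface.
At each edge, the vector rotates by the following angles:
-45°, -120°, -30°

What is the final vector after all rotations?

Total rotation: (-45°) + (-120°) + (-30°) = -195° ≡ 165° (mod 360°). Final vector: (0.8660, 0.5000)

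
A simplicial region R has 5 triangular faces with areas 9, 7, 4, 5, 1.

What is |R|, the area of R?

9 + 7 + 4 + 5 + 1 = 26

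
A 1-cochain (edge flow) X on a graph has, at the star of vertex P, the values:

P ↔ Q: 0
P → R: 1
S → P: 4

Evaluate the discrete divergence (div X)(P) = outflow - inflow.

Divergence = sum of outgoing flows = 0 + 1 + (-4) = -3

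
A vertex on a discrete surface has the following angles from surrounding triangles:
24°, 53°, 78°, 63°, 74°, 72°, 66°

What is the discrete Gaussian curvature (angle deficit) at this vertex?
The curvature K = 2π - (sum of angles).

Sum of angles = 430°. K = 360° - 430° = -70° = -7π/18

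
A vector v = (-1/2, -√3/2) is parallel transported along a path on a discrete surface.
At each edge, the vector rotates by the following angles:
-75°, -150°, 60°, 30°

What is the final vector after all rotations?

Total rotation: (-75°) + (-150°) + 60° + 30° = -135°. Final vector: (-0.2588, 0.9659)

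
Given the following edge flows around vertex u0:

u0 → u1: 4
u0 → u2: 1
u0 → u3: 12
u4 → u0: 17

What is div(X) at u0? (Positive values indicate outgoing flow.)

Divergence = sum of outgoing flows = 4 + 1 + 12 + (-17) = 0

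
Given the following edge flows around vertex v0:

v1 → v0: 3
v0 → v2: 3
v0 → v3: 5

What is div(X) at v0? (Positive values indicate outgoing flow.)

Divergence = sum of outgoing flows = (-3) + 3 + 5 = 5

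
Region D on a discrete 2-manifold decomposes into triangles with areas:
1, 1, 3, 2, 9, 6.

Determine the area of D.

1 + 1 + 3 + 2 + 9 + 6 = 22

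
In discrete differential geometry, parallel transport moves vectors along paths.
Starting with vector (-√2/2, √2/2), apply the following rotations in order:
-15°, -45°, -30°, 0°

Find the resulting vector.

Total rotation: (-15°) + (-45°) + (-30°) + 0° = -90°. Final vector: (0.7071, 0.7071)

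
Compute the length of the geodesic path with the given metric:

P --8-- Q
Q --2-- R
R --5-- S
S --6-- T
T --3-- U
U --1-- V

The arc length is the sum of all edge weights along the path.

Arc length = 8 + 2 + 5 + 6 + 3 + 1 = 25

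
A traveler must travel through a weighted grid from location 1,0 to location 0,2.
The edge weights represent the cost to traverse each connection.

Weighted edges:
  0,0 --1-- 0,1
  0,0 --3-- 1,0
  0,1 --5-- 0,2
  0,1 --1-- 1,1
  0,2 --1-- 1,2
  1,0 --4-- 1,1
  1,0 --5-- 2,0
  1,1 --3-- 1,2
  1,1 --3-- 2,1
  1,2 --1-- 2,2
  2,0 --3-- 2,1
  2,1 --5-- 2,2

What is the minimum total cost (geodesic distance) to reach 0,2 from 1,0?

Shortest path: 1,0 → 1,1 → 1,2 → 0,2, total weight = 8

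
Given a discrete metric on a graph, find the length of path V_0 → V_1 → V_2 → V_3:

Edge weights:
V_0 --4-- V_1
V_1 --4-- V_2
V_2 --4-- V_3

Arc length = 4 + 4 + 4 = 12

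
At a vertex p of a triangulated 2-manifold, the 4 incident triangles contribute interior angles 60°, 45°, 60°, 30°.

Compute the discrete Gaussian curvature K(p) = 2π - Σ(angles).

Sum of angles = 195°. K = 360° - 195° = 165° = 11π/12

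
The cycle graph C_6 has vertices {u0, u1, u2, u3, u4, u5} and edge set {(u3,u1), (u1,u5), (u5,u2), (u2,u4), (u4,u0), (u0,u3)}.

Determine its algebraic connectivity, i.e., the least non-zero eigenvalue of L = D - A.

The cycle graph C_n has Laplacian eigenvalues λ_k = 2 − 2cos(2πk/n), k = 0, 1, …, n−1. Here n = 6:
k=0: 2 − 2cos(0) = 0.0; k=1: 2 − 2cos(π/3) = 1.0; k=2: 2 − 2cos(2π/3) = 3.0; k=3: 2 − 2cos(π) = 4.0; k=4: 2 − 2cos(4π/3) = 3.0; k=5: 2 − 2cos(5π/3) = 1.0.
Laplacian eigenvalues: [0.0, 1.0, 1.0, 3.0, 3.0, 4.0]. Algebraic connectivity (smallest non-zero eigenvalue) = 1.0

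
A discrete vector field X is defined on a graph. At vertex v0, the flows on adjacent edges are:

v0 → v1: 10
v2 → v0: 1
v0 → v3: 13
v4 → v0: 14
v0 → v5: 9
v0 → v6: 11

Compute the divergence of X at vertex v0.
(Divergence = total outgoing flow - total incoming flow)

Divergence = sum of outgoing flows = 10 + (-1) + 13 + (-14) + 9 + 11 = 28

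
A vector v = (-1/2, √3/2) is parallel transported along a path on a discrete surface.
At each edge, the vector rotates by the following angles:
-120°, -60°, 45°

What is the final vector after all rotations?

Total rotation: (-120°) + (-60°) + 45° = -135°. Final vector: (0.9659, -0.2588)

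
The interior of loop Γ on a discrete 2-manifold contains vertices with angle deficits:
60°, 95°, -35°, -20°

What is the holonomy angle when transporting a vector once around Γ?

Holonomy = total enclosed curvature = 60° + 95° + (-35°) + (-20°) = 100°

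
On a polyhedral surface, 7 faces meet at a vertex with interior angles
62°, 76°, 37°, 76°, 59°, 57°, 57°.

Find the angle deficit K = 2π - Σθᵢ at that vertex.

Sum of angles = 424°. K = 360° - 424° = -64° = -16π/45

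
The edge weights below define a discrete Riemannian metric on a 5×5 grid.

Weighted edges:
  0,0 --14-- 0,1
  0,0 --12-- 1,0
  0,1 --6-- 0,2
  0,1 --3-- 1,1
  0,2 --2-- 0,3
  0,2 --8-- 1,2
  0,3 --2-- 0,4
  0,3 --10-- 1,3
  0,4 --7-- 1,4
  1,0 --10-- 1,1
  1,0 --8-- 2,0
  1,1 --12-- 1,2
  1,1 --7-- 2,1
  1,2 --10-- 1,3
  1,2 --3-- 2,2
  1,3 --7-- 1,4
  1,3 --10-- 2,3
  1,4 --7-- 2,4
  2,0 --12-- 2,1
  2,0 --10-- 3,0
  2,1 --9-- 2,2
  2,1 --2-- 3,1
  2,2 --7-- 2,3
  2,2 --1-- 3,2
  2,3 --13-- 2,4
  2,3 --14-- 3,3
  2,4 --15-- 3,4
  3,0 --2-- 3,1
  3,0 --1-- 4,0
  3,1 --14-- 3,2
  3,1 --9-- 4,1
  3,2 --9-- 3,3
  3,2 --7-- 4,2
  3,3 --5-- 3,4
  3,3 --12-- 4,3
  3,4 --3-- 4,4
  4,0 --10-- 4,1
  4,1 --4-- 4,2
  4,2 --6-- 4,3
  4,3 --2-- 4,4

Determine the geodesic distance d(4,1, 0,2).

Shortest path: 4,1 → 4,2 → 3,2 → 2,2 → 1,2 → 0,2, total weight = 23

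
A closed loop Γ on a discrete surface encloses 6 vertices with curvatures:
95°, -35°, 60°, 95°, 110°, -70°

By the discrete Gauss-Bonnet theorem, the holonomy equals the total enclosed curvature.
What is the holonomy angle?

Holonomy = total enclosed curvature = 95° + (-35°) + 60° + 95° + 110° + (-70°) = 255°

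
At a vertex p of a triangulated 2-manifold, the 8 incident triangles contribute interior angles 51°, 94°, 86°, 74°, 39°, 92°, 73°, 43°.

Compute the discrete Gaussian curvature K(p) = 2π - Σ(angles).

Sum of angles = 552°. K = 360° - 552° = -192° = -16π/15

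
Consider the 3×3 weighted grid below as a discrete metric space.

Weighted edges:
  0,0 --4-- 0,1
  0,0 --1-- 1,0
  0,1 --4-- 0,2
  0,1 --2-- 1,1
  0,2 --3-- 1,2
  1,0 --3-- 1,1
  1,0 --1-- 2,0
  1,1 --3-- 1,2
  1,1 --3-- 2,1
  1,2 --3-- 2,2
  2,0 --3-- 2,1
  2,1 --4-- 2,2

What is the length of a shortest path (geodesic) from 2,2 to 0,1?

Shortest path: 2,2 → 1,2 → 1,1 → 0,1, total weight = 8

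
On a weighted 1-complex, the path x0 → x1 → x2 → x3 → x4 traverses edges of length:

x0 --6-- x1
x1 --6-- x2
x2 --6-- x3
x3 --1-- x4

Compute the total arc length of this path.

Arc length = 6 + 6 + 6 + 1 = 19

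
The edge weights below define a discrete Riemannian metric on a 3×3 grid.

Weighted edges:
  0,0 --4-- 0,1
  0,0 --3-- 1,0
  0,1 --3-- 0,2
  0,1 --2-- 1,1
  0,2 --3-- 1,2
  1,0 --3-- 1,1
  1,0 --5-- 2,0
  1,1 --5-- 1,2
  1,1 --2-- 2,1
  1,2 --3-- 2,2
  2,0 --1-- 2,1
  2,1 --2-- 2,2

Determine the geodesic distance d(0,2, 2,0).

Shortest path: 0,2 → 0,1 → 1,1 → 2,1 → 2,0, total weight = 8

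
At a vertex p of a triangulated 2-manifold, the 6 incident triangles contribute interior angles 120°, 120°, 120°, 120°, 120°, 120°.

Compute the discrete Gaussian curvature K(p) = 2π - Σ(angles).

Sum of angles = 720°. K = 360° - 720° = -360° = -2π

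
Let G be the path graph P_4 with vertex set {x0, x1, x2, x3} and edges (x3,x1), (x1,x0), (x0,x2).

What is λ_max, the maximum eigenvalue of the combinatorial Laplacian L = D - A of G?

The path graph P_n has Laplacian eigenvalues λ_k = 2 − 2cos(kπ/n), k = 0, 1, …, n−1. Here n = 4:
k=0: 2 − 2cos(0) = 0.0; k=1: 2 − 2cos(π/4) = 0.5858; k=2: 2 − 2cos(π/2) = 2.0; k=3: 2 − 2cos(3π/4) = 3.4142.
Laplacian eigenvalues: [0.0, 0.5858, 2.0, 3.4142]. Largest eigenvalue (spectral radius) = 3.4142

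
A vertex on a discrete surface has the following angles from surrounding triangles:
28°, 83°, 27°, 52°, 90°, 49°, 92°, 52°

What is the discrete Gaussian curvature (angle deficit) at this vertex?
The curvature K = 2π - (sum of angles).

Sum of angles = 473°. K = 360° - 473° = -113° = -113π/180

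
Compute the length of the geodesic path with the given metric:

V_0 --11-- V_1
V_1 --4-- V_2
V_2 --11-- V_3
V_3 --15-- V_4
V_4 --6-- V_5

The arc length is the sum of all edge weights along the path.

Arc length = 11 + 4 + 11 + 15 + 6 = 47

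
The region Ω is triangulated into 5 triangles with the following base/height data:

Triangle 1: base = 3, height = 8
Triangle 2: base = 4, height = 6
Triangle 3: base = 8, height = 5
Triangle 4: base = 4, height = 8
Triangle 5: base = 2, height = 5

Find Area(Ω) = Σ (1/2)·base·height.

(1/2)×3×8 + (1/2)×4×6 + (1/2)×8×5 + (1/2)×4×8 + (1/2)×2×5 = 65.0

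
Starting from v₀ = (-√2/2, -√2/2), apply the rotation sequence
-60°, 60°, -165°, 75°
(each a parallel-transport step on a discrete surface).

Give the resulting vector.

Total rotation: (-60°) + 60° + (-165°) + 75° = -90°. Final vector: (-0.7071, 0.7071)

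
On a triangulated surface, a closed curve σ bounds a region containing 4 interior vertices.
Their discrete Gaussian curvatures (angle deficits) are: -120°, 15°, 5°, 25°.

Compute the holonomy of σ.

Holonomy = total enclosed curvature = (-120°) + 15° + 5° + 25° = -75°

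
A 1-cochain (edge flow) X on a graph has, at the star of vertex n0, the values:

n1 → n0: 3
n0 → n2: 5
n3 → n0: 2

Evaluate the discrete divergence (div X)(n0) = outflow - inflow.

Divergence = sum of outgoing flows = (-3) + 5 + (-2) = 0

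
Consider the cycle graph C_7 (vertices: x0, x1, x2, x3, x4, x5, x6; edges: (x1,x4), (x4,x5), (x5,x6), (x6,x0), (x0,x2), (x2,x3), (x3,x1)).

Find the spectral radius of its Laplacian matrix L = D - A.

The cycle graph C_n has Laplacian eigenvalues λ_k = 2 − 2cos(2πk/n), k = 0, 1, …, n−1. Here n = 7:
k=0: 2 − 2cos(0) = 0.0; k=1: 2 − 2cos(2π/7) = 0.753; k=2: 2 − 2cos(4π/7) = 2.445; k=3: 2 − 2cos(6π/7) = 3.8019; k=4: 2 − 2cos(8π/7) = 3.8019; k=5: 2 − 2cos(10π/7) = 2.445; k=6: 2 − 2cos(12π/7) = 0.753.
Laplacian eigenvalues: [0.0, 0.753, 0.753, 2.445, 2.445, 3.8019, 3.8019]. Largest eigenvalue (spectral radius) = 3.8019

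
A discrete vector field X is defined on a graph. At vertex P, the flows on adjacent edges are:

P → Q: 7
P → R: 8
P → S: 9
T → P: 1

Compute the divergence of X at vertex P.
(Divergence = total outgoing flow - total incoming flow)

Divergence = sum of outgoing flows = 7 + 8 + 9 + (-1) = 23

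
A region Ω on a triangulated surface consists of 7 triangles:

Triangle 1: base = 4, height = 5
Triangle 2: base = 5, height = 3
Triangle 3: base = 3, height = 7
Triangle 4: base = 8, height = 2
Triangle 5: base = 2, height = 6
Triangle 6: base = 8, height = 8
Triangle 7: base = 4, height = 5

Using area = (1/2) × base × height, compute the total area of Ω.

(1/2)×4×5 + (1/2)×5×3 + (1/2)×3×7 + (1/2)×8×2 + (1/2)×2×6 + (1/2)×8×8 + (1/2)×4×5 = 84.0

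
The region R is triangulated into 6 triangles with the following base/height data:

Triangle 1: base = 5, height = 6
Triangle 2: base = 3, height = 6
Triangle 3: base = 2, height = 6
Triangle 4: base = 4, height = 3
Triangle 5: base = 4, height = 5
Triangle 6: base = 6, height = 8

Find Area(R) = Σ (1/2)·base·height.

(1/2)×5×6 + (1/2)×3×6 + (1/2)×2×6 + (1/2)×4×3 + (1/2)×4×5 + (1/2)×6×8 = 70.0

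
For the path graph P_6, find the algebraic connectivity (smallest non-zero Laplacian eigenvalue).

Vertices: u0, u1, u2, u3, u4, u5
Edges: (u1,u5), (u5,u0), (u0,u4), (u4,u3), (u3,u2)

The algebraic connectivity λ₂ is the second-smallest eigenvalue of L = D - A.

The path graph P_n has Laplacian eigenvalues λ_k = 2 − 2cos(kπ/n), k = 0, 1, …, n−1. Here n = 6:
k=0: 2 − 2cos(0) = 0.0; k=1: 2 − 2cos(π/6) = 0.2679; k=2: 2 − 2cos(π/3) = 1.0; k=3: 2 − 2cos(π/2) = 2.0; k=4: 2 − 2cos(2π/3) = 3.0; k=5: 2 − 2cos(5π/6) = 3.7321.
Laplacian eigenvalues: [0.0, 0.2679, 1.0, 2.0, 3.0, 3.7321]. Algebraic connectivity (smallest non-zero eigenvalue) = 0.2679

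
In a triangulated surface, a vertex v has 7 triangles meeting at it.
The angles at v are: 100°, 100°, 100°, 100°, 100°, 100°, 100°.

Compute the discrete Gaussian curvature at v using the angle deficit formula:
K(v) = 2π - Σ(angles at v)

Sum of angles = 700°. K = 360° - 700° = -340° = -17π/9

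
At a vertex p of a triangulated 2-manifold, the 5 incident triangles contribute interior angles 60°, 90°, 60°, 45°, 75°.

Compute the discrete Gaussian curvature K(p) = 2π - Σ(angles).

Sum of angles = 330°. K = 360° - 330° = 30° = π/6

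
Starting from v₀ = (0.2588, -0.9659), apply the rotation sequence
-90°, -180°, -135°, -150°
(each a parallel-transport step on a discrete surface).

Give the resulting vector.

Total rotation: (-90°) + (-180°) + (-135°) + (-150°) = -555° ≡ 165° (mod 360°). Final vector: (0, 1)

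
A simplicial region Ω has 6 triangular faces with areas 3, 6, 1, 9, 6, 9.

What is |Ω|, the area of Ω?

3 + 6 + 1 + 9 + 6 + 9 = 34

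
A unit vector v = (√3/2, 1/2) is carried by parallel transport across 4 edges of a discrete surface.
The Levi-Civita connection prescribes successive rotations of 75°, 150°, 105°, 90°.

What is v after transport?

Total rotation: 75° + 150° + 105° + 90° = 420° ≡ 60° (mod 360°). Final vector: (0, 1)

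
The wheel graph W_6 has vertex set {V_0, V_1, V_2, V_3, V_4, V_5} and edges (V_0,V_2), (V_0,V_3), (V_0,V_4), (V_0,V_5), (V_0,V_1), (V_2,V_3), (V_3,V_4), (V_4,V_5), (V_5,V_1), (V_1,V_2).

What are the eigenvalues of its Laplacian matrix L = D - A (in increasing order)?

The wheel W_6 is the join K_1 ∨ C_5 (a hub joined to every vertex of a cycle of length 5). For a join G ∨ H (G on p vertices, H on q vertices) the Laplacian spectrum is 0, p+q, the eigenvalues of L(G) other than one 0 each shifted by +q, and the eigenvalues of L(H) other than one 0 each shifted by +p. With G = K_1 (p = 1, nothing left after dropping its 0) and H = C_5 (q = 5, eigenvalues 2 − 2cos(2πk/5), k = 0, …, 4; drop k = 0), the spectrum of W_6 is 0, 6, and 1 + (2 − 2cos(2πk/5)) = 3 − 2cos(2πk/5) for k = 1, …, 4:
k=1: 3 − 2cos(2π/5) = 2.382; k=2: 3 − 2cos(4π/5) = 4.618; k=3: 3 − 2cos(6π/5) = 4.618; k=4: 3 − 2cos(8π/5) = 2.382.
Laplacian eigenvalues (increasing order): [0.0, 2.382, 2.382, 4.618, 4.618, 6.0]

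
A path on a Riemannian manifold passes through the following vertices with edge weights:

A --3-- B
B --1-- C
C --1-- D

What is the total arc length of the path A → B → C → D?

Arc length = 3 + 1 + 1 = 5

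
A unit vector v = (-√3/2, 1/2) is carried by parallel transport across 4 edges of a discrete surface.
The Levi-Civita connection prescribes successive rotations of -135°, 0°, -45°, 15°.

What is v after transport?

Total rotation: (-135°) + 0° + (-45°) + 15° = -165°. Final vector: (0.9659, -0.2588)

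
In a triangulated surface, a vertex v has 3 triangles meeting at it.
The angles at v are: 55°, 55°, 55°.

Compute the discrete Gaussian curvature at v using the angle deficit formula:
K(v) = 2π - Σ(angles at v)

Sum of angles = 165°. K = 360° - 165° = 195° = 13π/12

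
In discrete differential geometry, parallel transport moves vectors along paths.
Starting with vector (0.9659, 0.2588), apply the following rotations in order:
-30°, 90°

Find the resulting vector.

Total rotation: (-30°) + 90° = 60°. Final vector: (0.2588, 0.9659)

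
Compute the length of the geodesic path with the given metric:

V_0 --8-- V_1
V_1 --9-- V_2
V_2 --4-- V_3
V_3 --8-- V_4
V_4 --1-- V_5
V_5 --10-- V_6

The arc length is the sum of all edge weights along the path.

Arc length = 8 + 9 + 4 + 8 + 1 + 10 = 40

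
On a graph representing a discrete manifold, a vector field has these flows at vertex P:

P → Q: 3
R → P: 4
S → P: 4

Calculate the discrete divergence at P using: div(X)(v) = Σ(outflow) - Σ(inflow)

Divergence = sum of outgoing flows = 3 + (-4) + (-4) = -5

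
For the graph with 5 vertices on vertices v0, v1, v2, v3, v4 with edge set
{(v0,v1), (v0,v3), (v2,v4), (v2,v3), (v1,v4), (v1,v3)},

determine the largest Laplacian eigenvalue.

Degrees: deg(v0) = 2, deg(v1) = 3, deg(v2) = 2, deg(v3) = 3, deg(v4) = 2.
L = D − A with rows/columns ordered (v0, v1, v2, v3, v4):
  [ 2, -1,  0, -1,  0]
  [-1,  3,  0, -1, -1]
  [ 0,  0,  2, -1, -1]
  [-1, -1, -1,  3,  0]
  [ 0, -1, -1,  0,  2]
Characteristic polynomial: det(λI − L) = λ(λ² − 5λ + 5)(λ² − 7λ + 11).
Roots: λ = 0; (λ² − 5λ + 5) = 0 ⇒ λ = (5 ± √5)/2 ≈ 1.382, 3.618; (λ² − 7λ + 11) = 0 ⇒ λ = (7 ± √5)/2 ≈ 2.382, 4.618.
(Check: the roots sum (with multiplicity) to 12, matching trace L = Σdeg = 2·6 = 12.)
Laplacian eigenvalues: [0.0, 1.382, 2.382, 3.618, 4.618]. Largest eigenvalue (spectral radius) = 4.618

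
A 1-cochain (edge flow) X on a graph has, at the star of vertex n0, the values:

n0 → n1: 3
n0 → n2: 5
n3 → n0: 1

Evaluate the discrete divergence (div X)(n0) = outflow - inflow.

Divergence = sum of outgoing flows = 3 + 5 + (-1) = 7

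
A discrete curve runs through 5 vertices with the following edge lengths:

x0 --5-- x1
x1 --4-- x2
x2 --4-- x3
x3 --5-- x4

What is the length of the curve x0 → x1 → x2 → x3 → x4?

Arc length = 5 + 4 + 4 + 5 = 18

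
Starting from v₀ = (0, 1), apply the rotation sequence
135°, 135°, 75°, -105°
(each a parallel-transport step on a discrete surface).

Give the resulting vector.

Total rotation: 135° + 135° + 75° + (-105°) = 240° ≡ -120° (mod 360°). Final vector: (0.8660, -0.5000)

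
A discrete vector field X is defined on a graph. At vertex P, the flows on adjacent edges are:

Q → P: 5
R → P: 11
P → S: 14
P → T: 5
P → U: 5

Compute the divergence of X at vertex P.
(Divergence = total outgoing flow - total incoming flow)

Divergence = sum of outgoing flows = (-5) + (-11) + 14 + 5 + 5 = 8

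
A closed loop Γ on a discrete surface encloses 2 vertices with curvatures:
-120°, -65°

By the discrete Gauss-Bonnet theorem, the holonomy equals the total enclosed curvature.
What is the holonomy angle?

Holonomy = total enclosed curvature = (-120°) + (-65°) = -185°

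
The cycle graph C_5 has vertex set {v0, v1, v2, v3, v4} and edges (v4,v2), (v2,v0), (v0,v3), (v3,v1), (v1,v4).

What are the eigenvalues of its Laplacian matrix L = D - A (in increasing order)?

The cycle graph C_n has Laplacian eigenvalues λ_k = 2 − 2cos(2πk/n), k = 0, 1, …, n−1. Here n = 5:
k=0: 2 − 2cos(0) = 0.0; k=1: 2 − 2cos(2π/5) = 1.382; k=2: 2 − 2cos(4π/5) = 3.618; k=3: 2 − 2cos(6π/5) = 3.618; k=4: 2 − 2cos(8π/5) = 1.382.
Laplacian eigenvalues (increasing order): [0.0, 1.382, 1.382, 3.618, 3.618]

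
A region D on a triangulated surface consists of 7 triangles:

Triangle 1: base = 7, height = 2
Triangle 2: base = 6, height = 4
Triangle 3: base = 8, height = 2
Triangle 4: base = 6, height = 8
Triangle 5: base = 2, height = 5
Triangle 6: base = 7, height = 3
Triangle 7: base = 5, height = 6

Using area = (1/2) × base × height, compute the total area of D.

(1/2)×7×2 + (1/2)×6×4 + (1/2)×8×2 + (1/2)×6×8 + (1/2)×2×5 + (1/2)×7×3 + (1/2)×5×6 = 81.5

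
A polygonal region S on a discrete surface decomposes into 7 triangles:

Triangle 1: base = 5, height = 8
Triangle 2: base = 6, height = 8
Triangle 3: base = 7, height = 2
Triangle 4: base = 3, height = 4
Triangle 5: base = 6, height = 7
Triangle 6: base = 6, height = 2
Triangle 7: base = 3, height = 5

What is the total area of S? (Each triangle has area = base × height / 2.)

(1/2)×5×8 + (1/2)×6×8 + (1/2)×7×2 + (1/2)×3×4 + (1/2)×6×7 + (1/2)×6×2 + (1/2)×3×5 = 91.5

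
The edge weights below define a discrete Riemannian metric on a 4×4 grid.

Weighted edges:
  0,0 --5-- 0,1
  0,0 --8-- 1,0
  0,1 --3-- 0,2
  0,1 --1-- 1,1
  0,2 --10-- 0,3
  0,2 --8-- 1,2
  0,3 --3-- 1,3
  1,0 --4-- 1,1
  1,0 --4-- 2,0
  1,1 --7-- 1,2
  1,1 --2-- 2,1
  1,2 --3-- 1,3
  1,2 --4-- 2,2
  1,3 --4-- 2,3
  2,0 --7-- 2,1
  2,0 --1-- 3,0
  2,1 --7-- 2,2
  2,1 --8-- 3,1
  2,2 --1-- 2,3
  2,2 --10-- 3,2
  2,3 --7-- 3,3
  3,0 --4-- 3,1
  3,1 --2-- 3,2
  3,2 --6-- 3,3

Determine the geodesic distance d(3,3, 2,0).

Shortest path: 3,3 → 3,2 → 3,1 → 3,0 → 2,0, total weight = 13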